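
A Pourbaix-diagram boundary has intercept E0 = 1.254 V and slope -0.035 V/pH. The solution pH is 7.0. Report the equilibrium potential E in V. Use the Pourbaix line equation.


Apply the Pourbaix line equation: E = E0 + slope*pH
E = 1.254 + (-0.035)*7.0 = 1.254 + (-0.245) = 1.009 V
Rounded to 3 decimal places: E = 1.009 V

1.009 V


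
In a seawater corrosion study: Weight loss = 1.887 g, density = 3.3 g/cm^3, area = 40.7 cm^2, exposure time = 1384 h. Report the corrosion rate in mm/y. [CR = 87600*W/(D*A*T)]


Apply the mm/y weight-loss relation: CR = 87600 * W / (D * A * T)
Numerator: 87600 * 1.887 = 165301.2
Denominator: 3.3 * 40.7 * 1384 = 185885.04
CR = 165301.2 / 185885.04 = 0.889266 mm/y

0.889266 mm/y


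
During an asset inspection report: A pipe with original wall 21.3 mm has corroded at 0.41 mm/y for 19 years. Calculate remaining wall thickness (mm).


Remaining wall = original − CR × time
t = 21.3 − 0.41*19 = 21.3 − 7.79 = 13.51 mm

13.51 mm


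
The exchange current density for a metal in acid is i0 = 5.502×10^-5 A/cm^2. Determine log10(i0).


i0 = 5.502×10^-5 A/cm^2
log10(i0) = -4.259

-4.259


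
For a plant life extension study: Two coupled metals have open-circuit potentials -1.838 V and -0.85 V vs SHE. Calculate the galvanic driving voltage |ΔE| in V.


Driving voltage is the absolute potential difference.
|ΔE| = |-1.838 − (-0.85)| = 0.988 V

0.988 V


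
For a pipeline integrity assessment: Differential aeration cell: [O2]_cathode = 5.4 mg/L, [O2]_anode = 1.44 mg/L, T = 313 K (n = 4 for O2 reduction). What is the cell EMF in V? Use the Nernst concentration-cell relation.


Apply the Nernst concentration-cell relation: E = (RT/nF)*ln(C_cathode/C_anode)
RT/nF = 8.314*313/(4*96485) = 0.00674271 V
ln(5.4/1.44) = 1.32176
E = 0.00674271 * 1.32176 = 0.00891 V

0.00891 V


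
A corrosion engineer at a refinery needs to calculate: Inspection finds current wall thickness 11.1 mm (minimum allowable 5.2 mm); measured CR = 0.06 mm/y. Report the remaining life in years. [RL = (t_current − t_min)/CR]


Apply the remaining-life relation: RL = (t_current − t_min) / CR
RL = (11.1 − 5.2) / 0.06 = 5.9 / 0.06 = 98.3 years

98.3 years


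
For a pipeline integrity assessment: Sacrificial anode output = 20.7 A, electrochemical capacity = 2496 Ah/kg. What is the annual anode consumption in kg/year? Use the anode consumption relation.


Annual consumption = current * hours per year / capacity
Rate = 20.7 * 8760 / 2496 = 72.6 kg/year

72.6 kg/year


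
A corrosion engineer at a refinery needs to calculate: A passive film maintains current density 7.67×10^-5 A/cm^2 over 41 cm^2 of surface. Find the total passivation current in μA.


I = i_pass * A, then convert A → μA (×10^6)
I = 7.67×10^-5 * 41 * 10^6 = 3144.7 μA

3144.7 μA


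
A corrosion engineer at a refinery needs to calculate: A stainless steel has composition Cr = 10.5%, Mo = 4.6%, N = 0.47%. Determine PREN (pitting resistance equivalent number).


Apply the PREN formula: PREN = Cr + 3.3*Mo + 16*N
PREN = 10.5 + 3.3*4.6 + 16*0.47
PREN = 10.5 + 15.18 + 7.52 = 33.2

33.2


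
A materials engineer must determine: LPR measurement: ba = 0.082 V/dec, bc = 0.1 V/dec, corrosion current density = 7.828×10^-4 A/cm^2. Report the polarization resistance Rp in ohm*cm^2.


Apply the Stern-Geary equation: Rp = ba*bc / (2.303*icorr*(ba+bc))
ba*bc = 0.082*0.1 = 0.0082
ba+bc = 0.182; 2.303*icorr*(ba+bc) = 2.303*7.828×10^-4*0.182 = 3.2810749×10^-4
Rp = 0.0082 / 3.2810749×10^-4 = 24.99 ohm*cm^2

24.99 ohm*cm^2


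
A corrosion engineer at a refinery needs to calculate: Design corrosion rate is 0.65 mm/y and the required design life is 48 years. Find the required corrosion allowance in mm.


Corrosion allowance = CR × design life
CA = 0.65 * 48 = 31.2 mm

31.2 mm


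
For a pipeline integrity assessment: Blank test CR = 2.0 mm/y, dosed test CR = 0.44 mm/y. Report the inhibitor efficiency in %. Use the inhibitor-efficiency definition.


Apply the inhibitor-efficiency definition: IE = (CR_blank − CR_inh)/CR_blank × 100
IE = (2.0 − 0.44) / 2.0 × 100
IE = 1.56 / 2.0 × 100 = 78.0 %

78.0 %


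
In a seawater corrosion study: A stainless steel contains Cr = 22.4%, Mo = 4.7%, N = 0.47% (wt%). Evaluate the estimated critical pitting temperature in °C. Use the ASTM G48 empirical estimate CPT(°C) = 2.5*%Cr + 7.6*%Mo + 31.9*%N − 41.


Apply the ASTM G48 empirical CPT estimate: CPT(°C) = 2.5*%Cr + 7.6*%Mo + 31.9*%N − 41
2.5*22.4 = 56; 7.6*4.7 = 35.72; 31.9*0.47 = 14.993
CPT = 56 + 35.72 + 14.993 − 41 = 65.713 °C
Rounded to 0.1 °C: CPT ≈ 65.7 °C

65.7 °C


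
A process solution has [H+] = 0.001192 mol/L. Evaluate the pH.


pH = −log10[H+]
pH = −log10(0.001192) = 2.92

2.92


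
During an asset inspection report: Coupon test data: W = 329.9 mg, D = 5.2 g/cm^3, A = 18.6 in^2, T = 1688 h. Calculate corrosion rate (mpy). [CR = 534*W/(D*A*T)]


Apply the mpy weight-loss relation: CR = 534 * W / (D * A * T)
Numerator: 534 * 329.9 = 176166.6
Denominator: 5.2 * 18.6 * 1688 = 163263.36
CR = 176166.6 / 163263.36 = 1.079 mpy

1.079 mpy


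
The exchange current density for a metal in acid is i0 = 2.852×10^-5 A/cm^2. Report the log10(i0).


i0 = 2.852×10^-5 A/cm^2
log10(i0) = -4.545

-4.545


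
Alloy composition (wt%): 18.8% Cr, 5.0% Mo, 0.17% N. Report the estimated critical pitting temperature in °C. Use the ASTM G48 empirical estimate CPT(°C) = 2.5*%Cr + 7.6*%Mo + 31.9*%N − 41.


Apply the ASTM G48 empirical CPT estimate: CPT(°C) = 2.5*%Cr + 7.6*%Mo + 31.9*%N − 41
2.5*18.8 = 47; 7.6*5.0 = 38; 31.9*0.17 = 5.423
CPT = 47 + 38 + 5.423 − 41 = 49.423 °C
Rounded to 0.1 °C: CPT ≈ 49.4 °C

49.4 °C


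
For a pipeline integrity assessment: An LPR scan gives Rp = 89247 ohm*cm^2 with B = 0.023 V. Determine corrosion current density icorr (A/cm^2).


Apply the Stern-Geary relation: icorr = B / Rp
icorr = 0.023 / 89247 = 2.577×10^-7 A/cm^2

2.577×10^-7 A/cm^2


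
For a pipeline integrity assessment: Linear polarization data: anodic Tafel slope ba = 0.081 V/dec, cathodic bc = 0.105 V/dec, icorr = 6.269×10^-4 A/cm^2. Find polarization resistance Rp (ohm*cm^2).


Apply the Stern-Geary equation: Rp = ba*bc / (2.303*icorr*(ba+bc))
ba*bc = 0.081*0.105 = 0.008505
ba+bc = 0.186; 2.303*icorr*(ba+bc) = 2.303*6.269×10^-4*0.186 = 2.6853763×10^-4
Rp = 0.008505 / 2.6853763×10^-4 = 31.67 ohm*cm^2

31.67 ohm*cm^2


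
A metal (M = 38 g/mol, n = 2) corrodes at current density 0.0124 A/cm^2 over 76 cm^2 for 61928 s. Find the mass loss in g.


Apply Faraday's law: m = i*A*t*M / (n*F)
Total charge passed Q = i*A*t = 0.0124*76*61928 = 58360.9472 C
m = Q*M/(n*F) = 58360.9472*38/(2*96485) = 11.4925 g

11.4925 g


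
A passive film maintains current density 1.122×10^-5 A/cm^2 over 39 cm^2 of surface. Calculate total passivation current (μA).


I = i_pass * A, then convert A → μA (×10^6)
I = 1.122×10^-5 * 39 * 10^6 = 437.58 μA

437.58 μA


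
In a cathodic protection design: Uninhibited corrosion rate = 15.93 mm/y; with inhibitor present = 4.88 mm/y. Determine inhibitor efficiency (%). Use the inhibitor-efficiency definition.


Apply the inhibitor-efficiency definition: IE = (CR_blank − CR_inh)/CR_blank × 100
IE = (15.93 − 4.88) / 15.93 × 100
IE = 11.05 / 15.93 × 100 = 69.4 %

69.4 %


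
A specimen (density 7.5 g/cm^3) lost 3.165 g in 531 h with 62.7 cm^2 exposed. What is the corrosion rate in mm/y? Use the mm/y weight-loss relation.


Apply the mm/y weight-loss relation: CR = 87600 * W / (D * A * T)
Numerator: 87600 * 3.165 = 277254.0
Denominator: 7.5 * 62.7 * 531 = 249702.75
CR = 277254.0 / 249702.75 = 1.1103 mm/y

1.1103 mm/y


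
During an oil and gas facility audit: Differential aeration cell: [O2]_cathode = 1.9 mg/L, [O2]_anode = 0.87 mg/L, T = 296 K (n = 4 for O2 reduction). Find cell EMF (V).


Apply the Nernst concentration-cell relation: E = (RT/nF)*ln(C_cathode/C_anode)
RT/nF = 8.314*296/(4*96485) = 0.00637649 V
ln(1.9/0.87) = 0.78112
E = 0.00637649 * 0.78112 = 0.00498 V

0.00498 V


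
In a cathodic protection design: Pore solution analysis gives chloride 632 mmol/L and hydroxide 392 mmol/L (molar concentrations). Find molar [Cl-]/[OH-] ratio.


Threshold parameter = [Cl-] / [OH-] (molar basis; both in mmol/L, so units cancel)
Ratio = 632 / 392 = 1.61

1.61


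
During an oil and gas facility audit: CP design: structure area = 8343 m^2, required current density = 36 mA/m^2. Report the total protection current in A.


I = area * current density, then convert mA → A (÷1000)
I = 8343 * 36 / 1000 = 300.35 A

300.35 A


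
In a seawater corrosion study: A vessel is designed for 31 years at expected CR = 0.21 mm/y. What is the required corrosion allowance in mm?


Corrosion allowance = CR × design life
CA = 0.21 * 31 = 6.51 mm

6.51 mm


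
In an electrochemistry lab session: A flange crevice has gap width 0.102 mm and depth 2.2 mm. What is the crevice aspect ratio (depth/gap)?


Aspect ratio = depth / gap
Ratio = 2.2 / 0.102 = 21.6

21.6


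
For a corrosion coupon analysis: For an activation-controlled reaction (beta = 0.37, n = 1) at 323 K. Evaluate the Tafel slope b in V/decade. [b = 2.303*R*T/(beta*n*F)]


Apply the Tafel slope relation: b = 2.303*R*T/(beta*n*F)
Numerator: 2.303 * 8.314 * 323 = 6184.53
Denominator: 0.37 * 1 * 96485 = 35699.45
b = 6184.53 / 35699.45 = 0.173 V/decade

0.173 V/decade


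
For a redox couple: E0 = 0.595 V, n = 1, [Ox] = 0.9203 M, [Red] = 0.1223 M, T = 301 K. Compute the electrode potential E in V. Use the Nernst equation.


Apply the Nernst equation: E = E0 + (RT/nF)*ln([Ox]/[Red])
Step 1: RT/nF = 8.314*301/(1*96485) = 0.02593682 V
Step 2: [Ox]/[Red] = 0.9203/0.1223 = 7.524939
Step 3: ln(7.524939) = 2.018223
Step 4: correction = 0.02593682 * 2.018223 = 0.052 V
E = 0.595 + 0.052 = 0.647 V

0.647 V


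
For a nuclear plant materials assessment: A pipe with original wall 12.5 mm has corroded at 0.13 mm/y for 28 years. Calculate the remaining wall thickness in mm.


Remaining wall = original − CR × time
t = 12.5 − 0.13*28 = 12.5 − 3.64 = 8.86 mm

8.86 mm


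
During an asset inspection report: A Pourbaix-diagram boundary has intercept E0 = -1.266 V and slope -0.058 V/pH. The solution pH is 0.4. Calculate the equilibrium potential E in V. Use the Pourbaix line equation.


Apply the Pourbaix line equation: E = E0 + slope*pH
E = -1.266 + (-0.058)*0.4 = -1.266 + (-0.0232) = -1.2892 V
Rounded to 3 decimal places: E = -1.289 V

-1.289 V


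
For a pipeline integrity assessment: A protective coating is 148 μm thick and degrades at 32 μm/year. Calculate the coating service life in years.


Service life = thickness / degradation rate
Life = 148 / 32 = 4.6 years

4.6 years


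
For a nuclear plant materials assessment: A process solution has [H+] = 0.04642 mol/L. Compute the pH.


pH = −log10[H+]
pH = −log10(0.04642) = 1.33

1.33


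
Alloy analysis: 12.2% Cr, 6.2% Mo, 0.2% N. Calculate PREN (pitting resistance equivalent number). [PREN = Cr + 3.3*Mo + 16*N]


Apply the PREN formula: PREN = Cr + 3.3*Mo + 16*N
PREN = 12.2 + 3.3*6.2 + 16*0.2
PREN = 12.2 + 20.46 + 3.2 = 35.86

35.86


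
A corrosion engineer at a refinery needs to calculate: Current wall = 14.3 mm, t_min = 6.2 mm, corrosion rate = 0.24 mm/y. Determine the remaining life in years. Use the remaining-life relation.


Apply the remaining-life relation: RL = (t_current − t_min) / CR
RL = (14.3 − 6.2) / 0.24 = 8.1 / 0.24 = 33.8 years

33.8 years


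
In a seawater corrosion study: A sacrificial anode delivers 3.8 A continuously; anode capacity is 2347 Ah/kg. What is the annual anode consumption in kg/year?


Annual consumption = current * hours per year / capacity
Rate = 3.8 * 8760 / 2347 = 14.2 kg/year

14.2 kg/year


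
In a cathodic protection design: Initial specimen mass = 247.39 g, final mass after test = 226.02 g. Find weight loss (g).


Weight loss = initial − final
WL = 247.39 − 226.02 = 21.37 g

21.37 g


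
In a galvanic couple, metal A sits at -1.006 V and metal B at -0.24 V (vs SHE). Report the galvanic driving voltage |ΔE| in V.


Driving voltage is the absolute potential difference.
|ΔE| = |-1.006 − (-0.24)| = 0.766 V

0.766 V


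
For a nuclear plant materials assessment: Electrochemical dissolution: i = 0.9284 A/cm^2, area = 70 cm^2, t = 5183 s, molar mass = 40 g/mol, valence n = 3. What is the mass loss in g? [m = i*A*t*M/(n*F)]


Apply Faraday's law: m = i*A*t*M / (n*F)
Total charge passed Q = i*A*t = 0.9284*70*5183 = 336832.804 C
m = Q*M/(n*F) = 336832.804*40/(3*96485) = 46.54717 g

46.54717 g


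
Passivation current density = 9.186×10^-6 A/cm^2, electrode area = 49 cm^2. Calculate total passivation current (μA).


I = i_pass * A, then convert A → μA (×10^6)
I = 9.186×10^-6 * 49 * 10^6 = 450.11 μA

450.11 μA


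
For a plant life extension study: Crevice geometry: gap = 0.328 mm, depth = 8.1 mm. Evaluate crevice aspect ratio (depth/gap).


Aspect ratio = depth / gap
Ratio = 8.1 / 0.328 = 24.7

24.7


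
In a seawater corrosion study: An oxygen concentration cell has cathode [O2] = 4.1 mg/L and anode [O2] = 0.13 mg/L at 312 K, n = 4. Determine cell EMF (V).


Apply the Nernst concentration-cell relation: E = (RT/nF)*ln(C_cathode/C_anode)
RT/nF = 8.314*312/(4*96485) = 0.00672117 V
ln(4.1/0.13) = 3.45121
E = 0.00672117 * 3.45121 = 0.0232 V

0.0232 V


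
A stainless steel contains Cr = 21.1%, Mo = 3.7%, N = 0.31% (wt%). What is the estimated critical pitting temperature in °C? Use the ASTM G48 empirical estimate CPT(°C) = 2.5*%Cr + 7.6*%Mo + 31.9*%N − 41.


Apply the ASTM G48 empirical CPT estimate: CPT(°C) = 2.5*%Cr + 7.6*%Mo + 31.9*%N − 41
2.5*21.1 = 52.75; 7.6*3.7 = 28.12; 31.9*0.31 = 9.889
CPT = 52.75 + 28.12 + 9.889 − 41 = 49.759 °C
Rounded to 0.1 °C: CPT ≈ 49.8 °C

49.8 °C


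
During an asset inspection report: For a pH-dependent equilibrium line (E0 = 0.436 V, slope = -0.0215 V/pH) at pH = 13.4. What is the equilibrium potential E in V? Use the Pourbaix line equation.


Apply the Pourbaix line equation: E = E0 + slope*pH
E = 0.436 + (-0.0215)*13.4 = 0.436 + (-0.2881) = 0.1479 V
Rounded to 4 decimal places: E = 0.1479 V

0.1479 V


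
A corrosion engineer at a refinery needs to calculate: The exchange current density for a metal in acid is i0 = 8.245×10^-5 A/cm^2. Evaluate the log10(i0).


i0 = 8.245×10^-5 A/cm^2
log10(i0) = -4.084

-4.084


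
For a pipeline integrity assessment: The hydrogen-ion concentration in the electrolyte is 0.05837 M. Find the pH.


pH = −log10[H+]
pH = −log10(0.05837) = 1.23

1.23


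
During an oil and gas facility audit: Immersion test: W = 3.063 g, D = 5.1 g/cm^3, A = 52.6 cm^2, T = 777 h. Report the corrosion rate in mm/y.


Apply the mm/y weight-loss relation: CR = 87600 * W / (D * A * T)
Numerator: 87600 * 3.063 = 268318.8
Denominator: 5.1 * 52.6 * 777 = 208438.02
CR = 268318.8 / 208438.02 = 1.2873 mm/y

1.2873 mm/y


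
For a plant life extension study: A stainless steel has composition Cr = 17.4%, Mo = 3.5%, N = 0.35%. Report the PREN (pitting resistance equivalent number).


Apply the PREN formula: PREN = Cr + 3.3*Mo + 16*N
PREN = 17.4 + 3.3*3.5 + 16*0.35
PREN = 17.4 + 11.55 + 5.6 = 34.55

34.55


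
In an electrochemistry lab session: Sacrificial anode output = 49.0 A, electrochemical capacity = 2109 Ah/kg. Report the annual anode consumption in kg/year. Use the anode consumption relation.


Annual consumption = current * hours per year / capacity
Rate = 49.0 * 8760 / 2109 = 203.5 kg/year

203.5 kg/year


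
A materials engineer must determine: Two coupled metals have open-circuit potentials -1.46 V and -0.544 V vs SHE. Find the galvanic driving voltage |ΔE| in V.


Driving voltage is the absolute potential difference.
|ΔE| = |-1.46 − (-0.544)| = 0.916 V

0.916 V


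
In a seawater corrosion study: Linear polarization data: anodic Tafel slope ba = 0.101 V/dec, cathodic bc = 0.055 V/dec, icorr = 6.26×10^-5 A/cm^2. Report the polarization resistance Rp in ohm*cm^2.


Apply the Stern-Geary equation: Rp = ba*bc / (2.303*icorr*(ba+bc))
ba*bc = 0.101*0.055 = 0.005555
ba+bc = 0.156; 2.303*icorr*(ba+bc) = 2.303*6.26×10^-5*0.156 = 2.2490177×10^-5
Rp = 0.005555 / 2.2490177×10^-5 = 247.0 ohm*cm^2

247.0 ohm*cm^2


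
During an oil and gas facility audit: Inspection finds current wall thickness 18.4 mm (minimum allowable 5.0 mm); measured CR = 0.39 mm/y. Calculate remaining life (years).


Apply the remaining-life relation: RL = (t_current − t_min) / CR
RL = (18.4 − 5.0) / 0.39 = 13.4 / 0.39 = 34.4 years

34.4 years


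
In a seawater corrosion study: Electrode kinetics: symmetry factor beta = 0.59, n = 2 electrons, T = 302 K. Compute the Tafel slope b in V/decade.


Apply the Tafel slope relation: b = 2.303*R*T/(beta*n*F)
Numerator: 2.303 * 8.314 * 302 = 5782.44
Denominator: 0.59 * 2 * 96485 = 113852.3
b = 5782.44 / 113852.3 = 0.051 V/decade

0.051 V/decade


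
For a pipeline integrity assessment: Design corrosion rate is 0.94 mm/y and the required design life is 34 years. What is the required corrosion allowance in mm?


Corrosion allowance = CR × design life
CA = 0.94 * 34 = 31.96 mm

31.96 mm


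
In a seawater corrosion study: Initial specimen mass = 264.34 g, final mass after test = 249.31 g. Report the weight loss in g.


Weight loss = initial − final
WL = 264.34 − 249.31 = 15.03 g

15.03 g


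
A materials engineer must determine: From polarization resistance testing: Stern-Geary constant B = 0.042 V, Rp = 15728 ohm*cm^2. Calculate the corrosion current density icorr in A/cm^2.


Apply the Stern-Geary relation: icorr = B / Rp
icorr = 0.042 / 15728 = 2.67×10^-6 A/cm^2

2.67×10^-6 A/cm^2


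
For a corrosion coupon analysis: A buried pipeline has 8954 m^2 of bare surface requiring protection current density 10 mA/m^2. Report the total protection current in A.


I = area * current density, then convert mA → A (÷1000)
I = 8954 * 10 / 1000 = 89.54 A

89.54 A


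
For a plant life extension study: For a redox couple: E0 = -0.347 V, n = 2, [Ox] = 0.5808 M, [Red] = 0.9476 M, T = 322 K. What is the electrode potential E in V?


Apply the Nernst equation: E = E0 + (RT/nF)*ln([Ox]/[Red])
Step 1: RT/nF = 8.314*322/(2*96485) = 0.01387318 V
Step 2: [Ox]/[Red] = 0.5808/0.9476 = 0.612917
Step 3: ln(0.612917) = -0.489526
Step 4: correction = 0.01387318 * -0.489526 = -0.007 V
E = -0.347 + -0.007 = -0.354 V

-0.354 V


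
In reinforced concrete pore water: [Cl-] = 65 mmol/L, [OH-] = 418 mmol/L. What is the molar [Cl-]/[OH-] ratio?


Threshold parameter = [Cl-] / [OH-] (molar basis; both in mmol/L, so units cancel)
Ratio = 65 / 418 = 0.16

0.16


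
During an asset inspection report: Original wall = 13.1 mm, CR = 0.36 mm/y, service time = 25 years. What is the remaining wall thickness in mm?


Remaining wall = original − CR × time
t = 13.1 − 0.36*25 = 13.1 − 9.0 = 4.1 mm

4.1 mm


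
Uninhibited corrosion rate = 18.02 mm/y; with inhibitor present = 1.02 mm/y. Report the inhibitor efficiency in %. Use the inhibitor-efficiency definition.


Apply the inhibitor-efficiency definition: IE = (CR_blank − CR_inh)/CR_blank × 100
IE = (18.02 − 1.02) / 18.02 × 100
IE = 17.0 / 18.02 × 100 = 94.3 %

94.3 %


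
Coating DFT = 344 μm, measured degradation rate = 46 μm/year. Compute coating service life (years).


Service life = thickness / degradation rate
Life = 344 / 46 = 7.5 years

7.5 years


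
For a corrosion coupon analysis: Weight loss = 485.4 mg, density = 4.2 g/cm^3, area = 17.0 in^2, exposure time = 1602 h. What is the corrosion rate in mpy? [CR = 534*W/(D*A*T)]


Apply the mpy weight-loss relation: CR = 534 * W / (D * A * T)
Numerator: 534 * 485.4 = 259203.6
Denominator: 4.2 * 17.0 * 1602 = 114382.8
CR = 259203.6 / 114382.8 = 2.266 mpy

2.266 mpy


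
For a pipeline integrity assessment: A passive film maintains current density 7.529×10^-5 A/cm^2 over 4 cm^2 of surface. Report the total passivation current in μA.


I = i_pass * A, then convert A → μA (×10^6)
I = 7.529×10^-5 * 4 * 10^6 = 301.16 μA

301.16 μA


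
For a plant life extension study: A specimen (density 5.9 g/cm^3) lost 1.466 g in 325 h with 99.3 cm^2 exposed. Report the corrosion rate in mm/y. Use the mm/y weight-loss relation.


Apply the mm/y weight-loss relation: CR = 87600 * W / (D * A * T)
Numerator: 87600 * 1.466 = 128421.6
Denominator: 5.9 * 99.3 * 325 = 190407.75
CR = 128421.6 / 190407.75 = 0.674456 mm/y

0.674456 mm/y


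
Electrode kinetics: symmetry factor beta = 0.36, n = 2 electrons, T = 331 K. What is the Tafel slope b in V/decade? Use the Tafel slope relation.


Apply the Tafel slope relation: b = 2.303*R*T/(beta*n*F)
Numerator: 2.303 * 8.314 * 331 = 6337.7
Denominator: 0.36 * 2 * 96485 = 69469.2
b = 6337.7 / 69469.2 = 0.091 V/decade

0.091 V/decade


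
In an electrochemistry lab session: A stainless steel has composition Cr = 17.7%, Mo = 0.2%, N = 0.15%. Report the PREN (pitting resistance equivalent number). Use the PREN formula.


Apply the PREN formula: PREN = Cr + 3.3*Mo + 16*N
PREN = 17.7 + 3.3*0.2 + 16*0.15
PREN = 17.7 + 0.66 + 2.4 = 20.76

20.76


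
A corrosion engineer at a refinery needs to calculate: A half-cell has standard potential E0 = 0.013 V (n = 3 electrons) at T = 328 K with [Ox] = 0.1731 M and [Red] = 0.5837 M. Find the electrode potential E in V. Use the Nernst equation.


Apply the Nernst equation: E = E0 + (RT/nF)*ln([Ox]/[Red])
Step 1: RT/nF = 8.314*328/(3*96485) = 0.00942113 V
Step 2: [Ox]/[Red] = 0.1731/0.5837 = 0.296556
Step 3: ln(0.296556) = -1.215519
Step 4: correction = 0.00942113 * -1.215519 = -0.0115 V
E = 0.013 + -0.0115 = 0.0015 V

0.0015 V


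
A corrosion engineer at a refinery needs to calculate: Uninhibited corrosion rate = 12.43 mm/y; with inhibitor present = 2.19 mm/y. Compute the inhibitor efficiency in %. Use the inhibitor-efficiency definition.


Apply the inhibitor-efficiency definition: IE = (CR_blank − CR_inh)/CR_blank × 100
IE = (12.43 − 2.19) / 12.43 × 100
IE = 10.24 / 12.43 × 100 = 82.4 %

82.4 %


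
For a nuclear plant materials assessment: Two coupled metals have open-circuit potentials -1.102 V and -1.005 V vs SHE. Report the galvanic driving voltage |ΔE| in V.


Driving voltage is the absolute potential difference.
|ΔE| = |-1.102 − (-1.005)| = 0.097 V

0.097 V


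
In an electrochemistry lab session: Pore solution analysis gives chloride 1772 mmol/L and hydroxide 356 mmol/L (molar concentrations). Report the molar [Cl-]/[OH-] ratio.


Threshold parameter = [Cl-] / [OH-] (molar basis; both in mmol/L, so units cancel)
Ratio = 1772 / 356 = 4.98

4.98


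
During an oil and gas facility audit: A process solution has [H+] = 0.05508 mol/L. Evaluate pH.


pH = −log10[H+]
pH = −log10(0.05508) = 1.26

1.26


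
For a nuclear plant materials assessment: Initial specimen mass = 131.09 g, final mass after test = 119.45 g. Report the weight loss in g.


Weight loss = initial − final
WL = 131.09 − 119.45 = 11.64 g

11.64 g


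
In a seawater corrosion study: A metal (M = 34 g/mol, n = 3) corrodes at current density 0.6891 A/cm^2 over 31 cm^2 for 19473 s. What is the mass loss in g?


Apply Faraday's law: m = i*A*t*M / (n*F)
Total charge passed Q = i*A*t = 0.6891*31*19473 = 415984.1733 C
m = Q*M/(n*F) = 415984.1733*34/(3*96485) = 48.8624 g

48.8624 g


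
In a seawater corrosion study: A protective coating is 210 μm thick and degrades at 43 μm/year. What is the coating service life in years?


Service life = thickness / degradation rate
Life = 210 / 43 = 4.9 years

4.9 years


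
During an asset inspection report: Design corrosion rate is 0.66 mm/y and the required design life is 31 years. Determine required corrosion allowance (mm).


Corrosion allowance = CR × design life
CA = 0.66 * 31 = 20.46 mm

20.46 mm


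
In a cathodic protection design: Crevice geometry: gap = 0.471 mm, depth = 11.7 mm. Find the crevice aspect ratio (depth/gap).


Aspect ratio = depth / gap
Ratio = 11.7 / 0.471 = 24.8

24.8


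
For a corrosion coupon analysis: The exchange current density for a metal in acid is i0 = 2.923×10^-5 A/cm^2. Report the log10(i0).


i0 = 2.923×10^-5 A/cm^2
log10(i0) = -4.534

-4.534


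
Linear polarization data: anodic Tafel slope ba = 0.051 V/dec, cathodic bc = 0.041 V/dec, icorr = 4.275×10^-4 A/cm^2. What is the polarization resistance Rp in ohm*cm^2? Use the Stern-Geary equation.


Apply the Stern-Geary equation: Rp = ba*bc / (2.303*icorr*(ba+bc))
ba*bc = 0.051*0.041 = 0.002091
ba+bc = 0.092; 2.303*icorr*(ba+bc) = 2.303*4.275×10^-4*0.092 = 9.057699×10^-5
Rp = 0.002091 / 9.057699×10^-5 = 23.1 ohm*cm^2

23.1 ohm*cm^2


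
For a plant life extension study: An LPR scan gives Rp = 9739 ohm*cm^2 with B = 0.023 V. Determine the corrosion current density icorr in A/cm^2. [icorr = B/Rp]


Apply the Stern-Geary relation: icorr = B / Rp
icorr = 0.023 / 9739 = 2.362×10^-6 A/cm^2

2.362×10^-6 A/cm^2


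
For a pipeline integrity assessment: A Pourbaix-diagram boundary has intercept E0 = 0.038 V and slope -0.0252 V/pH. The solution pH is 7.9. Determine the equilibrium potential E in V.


Apply the Pourbaix line equation: E = E0 + slope*pH
E = 0.038 + (-0.0252)*7.9 = 0.038 + (-0.19908) = -0.16108 V
Rounded to 4 decimal places: E = -0.1611 V

-0.1611 V


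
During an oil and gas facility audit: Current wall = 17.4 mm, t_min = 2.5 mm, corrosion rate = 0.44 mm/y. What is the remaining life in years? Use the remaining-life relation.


Apply the remaining-life relation: RL = (t_current − t_min) / CR
RL = (17.4 − 2.5) / 0.44 = 14.9 / 0.44 = 33.9 years

33.9 years


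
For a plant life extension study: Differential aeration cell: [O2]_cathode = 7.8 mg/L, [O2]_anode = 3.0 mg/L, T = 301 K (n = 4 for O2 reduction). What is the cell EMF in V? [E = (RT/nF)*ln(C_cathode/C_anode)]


Apply the Nernst concentration-cell relation: E = (RT/nF)*ln(C_cathode/C_anode)
RT/nF = 8.314*301/(4*96485) = 0.0064842 V
ln(7.8/3.0) = 0.95551
E = 0.0064842 * 0.95551 = 0.0062 V

0.0062 V


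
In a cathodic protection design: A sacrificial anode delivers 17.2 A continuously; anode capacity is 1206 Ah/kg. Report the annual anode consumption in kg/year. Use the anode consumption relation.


Annual consumption = current * hours per year / capacity
Rate = 17.2 * 8760 / 1206 = 124.9 kg/year

124.9 kg/year


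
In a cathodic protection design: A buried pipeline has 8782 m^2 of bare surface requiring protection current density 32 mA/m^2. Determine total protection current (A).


I = area * current density, then convert mA → A (÷1000)
I = 8782 * 32 / 1000 = 281.02 A

281.02 A


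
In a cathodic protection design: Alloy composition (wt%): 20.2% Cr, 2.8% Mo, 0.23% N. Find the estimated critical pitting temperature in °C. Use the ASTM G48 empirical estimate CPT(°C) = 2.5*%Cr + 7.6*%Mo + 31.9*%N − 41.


Apply the ASTM G48 empirical CPT estimate: CPT(°C) = 2.5*%Cr + 7.6*%Mo + 31.9*%N − 41
2.5*20.2 = 50.5; 7.6*2.8 = 21.28; 31.9*0.23 = 7.337
CPT = 50.5 + 21.28 + 7.337 − 41 = 38.117 °C
Rounded to 0.1 °C: CPT ≈ 38.1 °C

38.1 °C


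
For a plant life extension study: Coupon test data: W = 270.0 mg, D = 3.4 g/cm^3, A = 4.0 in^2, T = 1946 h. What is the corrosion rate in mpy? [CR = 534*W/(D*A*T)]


Apply the mpy weight-loss relation: CR = 534 * W / (D * A * T)
Numerator: 534 * 270.0 = 144180.0
Denominator: 3.4 * 4.0 * 1946 = 26465.6
CR = 144180.0 / 26465.6 = 5.448 mpy

5.448 mpy


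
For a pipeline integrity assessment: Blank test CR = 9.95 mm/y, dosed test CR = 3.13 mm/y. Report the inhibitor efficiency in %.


Apply the inhibitor-efficiency definition: IE = (CR_blank − CR_inh)/CR_blank × 100
IE = (9.95 − 3.13) / 9.95 × 100
IE = 6.82 / 9.95 × 100 = 68.5 %

68.5 %


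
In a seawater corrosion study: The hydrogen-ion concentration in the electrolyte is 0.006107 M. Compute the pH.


pH = −log10[H+]
pH = −log10(0.006107) = 2.21

2.21


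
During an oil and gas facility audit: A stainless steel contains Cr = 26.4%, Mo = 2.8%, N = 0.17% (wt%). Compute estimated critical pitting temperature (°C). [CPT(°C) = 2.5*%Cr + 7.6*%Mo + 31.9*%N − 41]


Apply the ASTM G48 empirical CPT estimate: CPT(°C) = 2.5*%Cr + 7.6*%Mo + 31.9*%N − 41
2.5*26.4 = 66; 7.6*2.8 = 21.28; 31.9*0.17 = 5.423
CPT = 66 + 21.28 + 5.423 − 41 = 51.703 °C
Rounded to 0.1 °C: CPT ≈ 51.7 °C

51.7 °C


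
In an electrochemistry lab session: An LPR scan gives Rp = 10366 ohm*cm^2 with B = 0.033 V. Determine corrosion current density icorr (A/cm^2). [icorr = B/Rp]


Apply the Stern-Geary relation: icorr = B / Rp
icorr = 0.033 / 10366 = 3.183×10^-6 A/cm^2

3.183×10^-6 A/cm^2


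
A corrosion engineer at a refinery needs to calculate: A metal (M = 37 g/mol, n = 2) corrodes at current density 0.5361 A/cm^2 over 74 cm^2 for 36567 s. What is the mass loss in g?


Apply Faraday's law: m = i*A*t*M / (n*F)
Total charge passed Q = i*A*t = 0.5361*74*36567 = 1450664.0838 C
m = Q*M/(n*F) = 1450664.0838*37/(2*96485) = 278.15 g

278.15 g


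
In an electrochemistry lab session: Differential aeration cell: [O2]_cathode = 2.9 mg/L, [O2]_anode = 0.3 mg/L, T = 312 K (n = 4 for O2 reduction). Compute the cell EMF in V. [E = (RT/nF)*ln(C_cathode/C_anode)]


Apply the Nernst concentration-cell relation: E = (RT/nF)*ln(C_cathode/C_anode)
RT/nF = 8.314*312/(4*96485) = 0.00672117 V
ln(2.9/0.3) = 2.26868
E = 0.00672117 * 2.26868 = 0.01525 V

0.01525 V


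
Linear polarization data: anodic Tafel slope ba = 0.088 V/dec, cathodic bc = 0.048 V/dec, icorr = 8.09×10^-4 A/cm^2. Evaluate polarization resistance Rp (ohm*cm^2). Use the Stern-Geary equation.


Apply the Stern-Geary equation: Rp = ba*bc / (2.303*icorr*(ba+bc))
ba*bc = 0.088*0.048 = 0.004224
ba+bc = 0.136; 2.303*icorr*(ba+bc) = 2.303*8.09×10^-4*0.136 = 2.5338527×10^-4
Rp = 0.004224 / 2.5338527×10^-4 = 16.7 ohm*cm^2

16.7 ohm*cm^2


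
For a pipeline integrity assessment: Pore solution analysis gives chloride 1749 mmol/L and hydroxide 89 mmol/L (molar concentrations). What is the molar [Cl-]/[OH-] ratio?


Threshold parameter = [Cl-] / [OH-] (molar basis; both in mmol/L, so units cancel)
Ratio = 1749 / 89 = 19.65

19.65


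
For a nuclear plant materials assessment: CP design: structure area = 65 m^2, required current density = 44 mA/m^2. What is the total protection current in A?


I = area * current density, then convert mA → A (÷1000)
I = 65 * 44 / 1000 = 2.86 A

2.86 A


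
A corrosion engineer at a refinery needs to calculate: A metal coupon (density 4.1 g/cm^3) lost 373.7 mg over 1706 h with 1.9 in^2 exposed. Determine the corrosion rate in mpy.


Apply the mpy weight-loss relation: CR = 534 * W / (D * A * T)
Numerator: 534 * 373.7 = 199555.8
Denominator: 4.1 * 1.9 * 1706 = 13289.74
CR = 199555.8 / 13289.74 = 15.01578 mpy

15.01578 mpy


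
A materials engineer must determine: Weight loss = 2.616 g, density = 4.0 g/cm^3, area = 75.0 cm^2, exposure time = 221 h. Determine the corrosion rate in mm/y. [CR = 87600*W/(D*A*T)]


Apply the mm/y weight-loss relation: CR = 87600 * W / (D * A * T)
Numerator: 87600 * 2.616 = 229161.6
Denominator: 4.0 * 75.0 * 221 = 66300.0
CR = 229161.6 / 66300.0 = 3.45643 mm/y

3.45643 mm/y


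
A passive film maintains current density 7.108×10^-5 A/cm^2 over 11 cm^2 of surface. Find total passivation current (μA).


I = i_pass * A, then convert A → μA (×10^6)
I = 7.108×10^-5 * 11 * 10^6 = 781.88 μA

781.88 μA


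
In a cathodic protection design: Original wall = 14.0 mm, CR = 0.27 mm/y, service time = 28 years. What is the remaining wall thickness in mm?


Remaining wall = original − CR × time
t = 14.0 − 0.27*28 = 14.0 − 7.56 = 6.44 mm

6.44 mm


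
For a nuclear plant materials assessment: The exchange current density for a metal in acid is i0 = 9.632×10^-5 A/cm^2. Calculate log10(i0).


i0 = 9.632×10^-5 A/cm^2
log10(i0) = -4.016

-4.016


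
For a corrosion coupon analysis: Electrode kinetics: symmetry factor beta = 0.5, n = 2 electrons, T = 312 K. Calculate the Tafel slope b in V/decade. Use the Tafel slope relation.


Apply the Tafel slope relation: b = 2.303*R*T/(beta*n*F)
Numerator: 2.303 * 8.314 * 312 = 5973.91
Denominator: 0.5 * 2 * 96485 = 96485.0
b = 5973.91 / 96485.0 = 0.0619 V/decade

0.0619 V/decade


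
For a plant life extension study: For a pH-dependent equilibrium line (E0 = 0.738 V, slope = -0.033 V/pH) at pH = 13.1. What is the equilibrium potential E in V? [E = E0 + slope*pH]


Apply the Pourbaix line equation: E = E0 + slope*pH
E = 0.738 + (-0.033)*13.1 = 0.738 + (-0.4323) = 0.3057 V
Rounded to 4 decimal places: E = 0.3057 V

0.3057 V


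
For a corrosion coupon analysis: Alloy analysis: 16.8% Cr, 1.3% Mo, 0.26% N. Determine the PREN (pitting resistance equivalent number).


Apply the PREN formula: PREN = Cr + 3.3*Mo + 16*N
PREN = 16.8 + 3.3*1.3 + 16*0.26
PREN = 16.8 + 4.29 + 4.16 = 25.25

25.25


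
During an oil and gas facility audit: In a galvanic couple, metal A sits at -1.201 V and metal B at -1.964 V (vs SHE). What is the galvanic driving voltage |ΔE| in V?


Driving voltage is the absolute potential difference.
|ΔE| = |-1.201 − (-1.964)| = 0.763 V

0.763 V


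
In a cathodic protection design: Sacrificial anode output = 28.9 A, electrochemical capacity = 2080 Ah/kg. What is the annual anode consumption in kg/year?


Annual consumption = current * hours per year / capacity
Rate = 28.9 * 8760 / 2080 = 121.7 kg/year

121.7 kg/year


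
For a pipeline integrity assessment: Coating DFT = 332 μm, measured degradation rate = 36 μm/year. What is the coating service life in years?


Service life = thickness / degradation rate
Life = 332 / 36 = 9.2 years

9.2 years


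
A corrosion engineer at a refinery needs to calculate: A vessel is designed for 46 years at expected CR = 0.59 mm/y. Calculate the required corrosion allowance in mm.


Corrosion allowance = CR × design life
CA = 0.59 * 46 = 27.14 mm

27.14 mm


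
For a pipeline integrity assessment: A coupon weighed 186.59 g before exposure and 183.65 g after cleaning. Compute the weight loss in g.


Weight loss = initial − final
WL = 186.59 − 183.65 = 2.94 g

2.94 g


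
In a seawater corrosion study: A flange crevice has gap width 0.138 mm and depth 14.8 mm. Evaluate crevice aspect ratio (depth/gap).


Aspect ratio = depth / gap
Ratio = 14.8 / 0.138 = 107.2

107.2


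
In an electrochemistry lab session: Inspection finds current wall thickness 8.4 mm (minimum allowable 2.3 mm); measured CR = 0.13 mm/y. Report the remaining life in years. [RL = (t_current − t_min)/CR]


Apply the remaining-life relation: RL = (t_current − t_min) / CR
RL = (8.4 − 2.3) / 0.13 = 6.1 / 0.13 = 46.9 years

46.9 years


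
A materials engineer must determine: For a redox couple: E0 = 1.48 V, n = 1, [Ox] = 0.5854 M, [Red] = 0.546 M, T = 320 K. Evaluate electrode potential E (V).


Apply the Nernst equation: E = E0 + (RT/nF)*ln([Ox]/[Red])
Step 1: RT/nF = 8.314*320/(1*96485) = 0.02757403 V
Step 2: [Ox]/[Red] = 0.5854/0.546 = 1.072161
Step 3: ln(1.072161) = 0.069676
Step 4: correction = 0.02757403 * 0.069676 = 0.0019 V
E = 1.48 + 0.0019 = 1.4819 V

1.4819 V


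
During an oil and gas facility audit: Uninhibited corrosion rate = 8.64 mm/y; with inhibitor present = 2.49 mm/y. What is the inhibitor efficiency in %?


Apply the inhibitor-efficiency definition: IE = (CR_blank − CR_inh)/CR_blank × 100
IE = (8.64 − 2.49) / 8.64 × 100
IE = 6.15 / 8.64 × 100 = 71.2 %

71.2 %


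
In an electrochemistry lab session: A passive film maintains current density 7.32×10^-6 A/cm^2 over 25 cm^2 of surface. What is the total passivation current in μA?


I = i_pass * A, then convert A → μA (×10^6)
I = 7.32×10^-6 * 25 * 10^6 = 183.0 μA

183.0 μA


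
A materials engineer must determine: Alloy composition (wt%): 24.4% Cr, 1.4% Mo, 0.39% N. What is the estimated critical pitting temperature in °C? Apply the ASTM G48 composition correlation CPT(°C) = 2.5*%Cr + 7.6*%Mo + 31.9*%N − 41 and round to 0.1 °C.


Apply the ASTM G48 empirical CPT estimate: CPT(°C) = 2.5*%Cr + 7.6*%Mo + 31.9*%N − 41
2.5*24.4 = 61; 7.6*1.4 = 10.64; 31.9*0.39 = 12.441
CPT = 61 + 10.64 + 12.441 − 41 = 43.081 °C
Rounded to 0.1 °C: CPT ≈ 43.1 °C

43.1 °C


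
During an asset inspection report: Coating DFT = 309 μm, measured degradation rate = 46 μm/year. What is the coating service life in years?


Service life = thickness / degradation rate
Life = 309 / 46 = 6.7 years

6.7 years


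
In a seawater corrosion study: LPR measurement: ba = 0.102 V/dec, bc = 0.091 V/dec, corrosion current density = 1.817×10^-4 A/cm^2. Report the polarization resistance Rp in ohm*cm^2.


Apply the Stern-Geary equation: Rp = ba*bc / (2.303*icorr*(ba+bc))
ba*bc = 0.102*0.091 = 0.009282
ba+bc = 0.193; 2.303*icorr*(ba+bc) = 2.303*1.817×10^-4*0.193 = 8.0761834×10^-5
Rp = 0.009282 / 8.0761834×10^-5 = 114.93 ohm*cm^2

114.93 ohm*cm^2


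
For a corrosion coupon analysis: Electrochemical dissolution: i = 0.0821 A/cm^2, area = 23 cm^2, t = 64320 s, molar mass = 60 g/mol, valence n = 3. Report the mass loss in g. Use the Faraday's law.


Apply Faraday's law: m = i*A*t*M / (n*F)
Total charge passed Q = i*A*t = 0.0821*23*64320 = 121455.456 C
m = Q*M/(n*F) = 121455.456*60/(3*96485) = 25.176 g

25.176 g


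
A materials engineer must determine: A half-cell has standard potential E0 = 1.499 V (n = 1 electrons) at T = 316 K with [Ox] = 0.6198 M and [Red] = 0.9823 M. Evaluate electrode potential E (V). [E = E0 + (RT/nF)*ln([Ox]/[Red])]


Apply the Nernst equation: E = E0 + (RT/nF)*ln([Ox]/[Red])
Step 1: RT/nF = 8.314*316/(1*96485) = 0.02722935 V
Step 2: [Ox]/[Red] = 0.6198/0.9823 = 0.630968
Step 3: ln(0.630968) = -0.4605
Step 4: correction = 0.02722935 * -0.4605 = -0.0125 V
E = 1.499 + -0.0125 = 1.4865 V

1.4865 V


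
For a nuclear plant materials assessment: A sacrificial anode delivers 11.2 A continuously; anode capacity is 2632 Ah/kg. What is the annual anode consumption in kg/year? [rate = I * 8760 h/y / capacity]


Annual consumption = current * hours per year / capacity
Rate = 11.2 * 8760 / 2632 = 37.3 kg/year

37.3 kg/year


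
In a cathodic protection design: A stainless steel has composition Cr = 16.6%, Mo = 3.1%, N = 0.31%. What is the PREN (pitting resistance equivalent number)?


Apply the PREN formula: PREN = Cr + 3.3*Mo + 16*N
PREN = 16.6 + 3.3*3.1 + 16*0.31
PREN = 16.6 + 10.23 + 4.96 = 31.79

31.79


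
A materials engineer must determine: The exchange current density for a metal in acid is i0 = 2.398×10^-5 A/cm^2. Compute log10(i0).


i0 = 2.398×10^-5 A/cm^2
log10(i0) = -4.62

-4.62


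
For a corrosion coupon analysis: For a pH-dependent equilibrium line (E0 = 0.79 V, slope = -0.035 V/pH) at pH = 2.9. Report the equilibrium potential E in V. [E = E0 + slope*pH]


Apply the Pourbaix line equation: E = E0 + slope*pH
E = 0.79 + (-0.035)*2.9 = 0.79 + (-0.1015) = 0.6885 V
Rounded to 3 decimal places: E = 0.689 V

0.689 V


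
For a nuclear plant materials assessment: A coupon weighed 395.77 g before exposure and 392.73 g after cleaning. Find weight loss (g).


Weight loss = initial − final
WL = 395.77 − 392.73 = 3.04 g

3.04 g


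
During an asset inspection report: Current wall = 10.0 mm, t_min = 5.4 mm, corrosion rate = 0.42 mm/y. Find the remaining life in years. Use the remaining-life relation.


Apply the remaining-life relation: RL = (t_current − t_min) / CR
RL = (10.0 − 5.4) / 0.42 = 4.6 / 0.42 = 11.0 years

11.0 years


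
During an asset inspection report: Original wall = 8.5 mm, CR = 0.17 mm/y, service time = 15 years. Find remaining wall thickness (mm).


Remaining wall = original − CR × time
t = 8.5 − 0.17*15 = 8.5 − 2.55 = 5.95 mm

5.95 mm
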